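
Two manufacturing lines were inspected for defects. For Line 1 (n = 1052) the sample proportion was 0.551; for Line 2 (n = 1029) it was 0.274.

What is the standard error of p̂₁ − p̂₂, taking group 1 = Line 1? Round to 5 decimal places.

0.02070

Each SE is √(p̂(1−p̂)/n): √(0.5510·0.4490/1052) = 0.01534 and √(0.2740·0.7260/1029) = 0.01390.
SE(p̂₁ − p̂₂) = √(SE₁² + SE₂²) = √(0.0002353156 + 0.00019321) = 0.02070, since the two samples are independent.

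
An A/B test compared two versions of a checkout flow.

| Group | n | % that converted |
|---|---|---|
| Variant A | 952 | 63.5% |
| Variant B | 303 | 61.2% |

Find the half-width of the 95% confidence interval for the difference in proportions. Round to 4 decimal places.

0.0628

Each SE is √(p̂(1−p̂)/n): √(0.6350·0.3650/952) = 0.01560 and √(0.6120·0.3880/303) = 0.02799.
SE(p̂₁ − p̂₂) = √(SE₁² + SE₂²) = √(0.00024336 + 0.0007834401) = 0.03204, since the two samples are independent.
At 95% confidence z* = 1.960; margin = 1.960 × 0.03204 = 0.06280.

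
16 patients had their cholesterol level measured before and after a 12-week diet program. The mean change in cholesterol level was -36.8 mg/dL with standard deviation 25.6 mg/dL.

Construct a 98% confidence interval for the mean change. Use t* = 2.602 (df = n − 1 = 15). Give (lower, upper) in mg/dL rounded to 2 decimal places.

(-53.45, -20.15)

Paired design: SE = s_d/√n = 25.6/√16 = 6.4000.
t* = 2.602; margin of error = 2.602 × 6.4000 = 16.6528.
-36.8 ± 16.6528 → (-53.45, -20.15).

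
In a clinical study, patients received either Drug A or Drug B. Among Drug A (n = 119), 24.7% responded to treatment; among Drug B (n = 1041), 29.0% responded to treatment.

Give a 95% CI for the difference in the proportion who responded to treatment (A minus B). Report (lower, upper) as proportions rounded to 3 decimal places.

(-0.125, 0.039)

The two standard errors are √(0.2470×0.7530/119) = 0.03953 and √(0.2900×0.7100/1041) = 0.01406.
Because the samples are independent, SE_diff = √(0.03953² + 0.01406²) = 0.04196.
Using z* = 1.960 for 95%, ME = 1.960 × 0.04196 = 0.08224.
p̂₁ − p̂₂ = -0.0430; interval -0.0430 ± 0.08224 gives (-0.125, 0.039).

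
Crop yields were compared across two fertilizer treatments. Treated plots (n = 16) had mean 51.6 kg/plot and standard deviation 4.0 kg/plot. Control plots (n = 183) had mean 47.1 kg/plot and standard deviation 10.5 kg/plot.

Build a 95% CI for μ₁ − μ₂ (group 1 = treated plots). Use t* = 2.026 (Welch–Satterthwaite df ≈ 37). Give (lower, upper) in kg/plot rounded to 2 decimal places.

(1.94, 7.06)

Standard errors of each mean: 4.0/√16 = 1.0000 and 10.5/√183 = 0.7762.
SE(x̄₁ − x̄₂) = √(1.0000² + 0.7762²) = 1.2659 for independent samples with unequal variances.
With t* = 2.026, the margin is 2.026 × 1.2659 = 2.5647.
x̄₁ − x̄₂ = 51.6 − 47.1 = 4.5000; the interval is 4.5000 ± 2.5647 = (1.94, 7.06).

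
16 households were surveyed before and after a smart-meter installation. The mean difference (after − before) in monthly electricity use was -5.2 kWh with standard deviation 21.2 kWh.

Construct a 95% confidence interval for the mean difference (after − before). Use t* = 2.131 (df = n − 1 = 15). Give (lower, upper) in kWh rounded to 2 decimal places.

(-16.49, 6.09)

Paired design: SE = s_d/√n = 21.2/√16 = 5.3000.
t* = 2.131; margin of error = 2.131 × 5.3000 = 11.2943.
-5.2 ± 11.2943 → (-16.49, 6.09).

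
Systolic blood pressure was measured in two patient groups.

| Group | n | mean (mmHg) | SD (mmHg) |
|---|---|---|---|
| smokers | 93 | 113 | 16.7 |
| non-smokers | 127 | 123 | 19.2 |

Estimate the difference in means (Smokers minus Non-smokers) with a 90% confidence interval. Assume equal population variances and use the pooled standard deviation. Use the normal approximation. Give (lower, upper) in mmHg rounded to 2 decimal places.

(-14.08, -5.92)

Pooled variance s_p² = [92·16.7² + 126·19.2²] / (93+127−2) = 330.7639, so s_p = 18.1869.
SE_diff = s_p·√(1/n₁ + 1/n₂) = 18.1869·√(1/93 + 1/127) = 2.4821.
z* = 1.645; margin = 1.645 × 2.4821 = 4.0831.
Difference = 113 − 123 = -10.0000.
-10.0000 ± 4.0831 → (-14.08, -5.92).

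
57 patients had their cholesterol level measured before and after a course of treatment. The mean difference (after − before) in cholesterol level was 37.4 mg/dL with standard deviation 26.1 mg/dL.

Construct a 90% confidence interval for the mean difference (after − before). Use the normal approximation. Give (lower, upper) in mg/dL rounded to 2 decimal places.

This is a matched-pairs design, so SE = s_d/√n = 26.1/√57 = 3.4570.
Margin = 1.645 × 3.4570 = 5.6868; the interval is 37.4 ± 5.6868 = (31.71, 43.09).

(31.71, 43.09)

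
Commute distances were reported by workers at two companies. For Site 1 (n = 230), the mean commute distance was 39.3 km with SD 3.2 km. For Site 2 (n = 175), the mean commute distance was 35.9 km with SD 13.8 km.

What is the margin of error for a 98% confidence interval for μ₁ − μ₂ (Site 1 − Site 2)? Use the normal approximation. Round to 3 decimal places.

2.476

SE₁ = s₁/√n₁ = 3.2/√230 = 0.2110; SE₂ = 13.8/√175 = 1.0432.
Independent samples, unequal variances: SE_diff = √(SE₁² + SE₂²) = √(0.044521 + 1.08826624) = 1.0643.
z* = 2.326, so margin of error = 2.326 × 1.0643 = 2.4756.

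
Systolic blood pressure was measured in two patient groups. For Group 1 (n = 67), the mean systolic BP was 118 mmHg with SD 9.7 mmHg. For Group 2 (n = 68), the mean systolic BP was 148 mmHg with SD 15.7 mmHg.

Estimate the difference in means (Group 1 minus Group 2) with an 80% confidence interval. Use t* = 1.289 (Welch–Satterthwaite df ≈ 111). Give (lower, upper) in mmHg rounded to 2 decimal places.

(-32.89, -27.11)

Per-group SEs: s₁/√n₁ = 9.7/√67 = 1.1850, s₂/√n₂ = 15.7/√68 = 1.9039.
Unpooled SE of the difference: √(1.404225 + 3.62483521) = 2.2426.
Margin of error = t* · SE = 1.289 × 2.2426 = 2.8907.
x̄₁ − x̄₂ = 118 − 148 = -30.0000.
CI: -30.0000 ± 2.8907 = (-32.89, -27.11).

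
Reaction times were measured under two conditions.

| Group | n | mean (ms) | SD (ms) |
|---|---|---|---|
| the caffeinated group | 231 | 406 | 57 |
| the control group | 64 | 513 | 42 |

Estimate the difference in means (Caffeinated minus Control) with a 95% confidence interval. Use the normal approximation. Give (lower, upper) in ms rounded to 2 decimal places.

(-119.65, -94.35)

Standard errors of each mean: 57/√231 = 3.7503 and 42/√64 = 5.2500.
SE(x̄₁ − x̄₂) = √(3.7503² + 5.2500²) = 6.4519 for independent samples with unequal variances.
With z* = 1.960, the margin is 1.960 × 6.4519 = 12.6457.
x̄₁ − x̄₂ = 406 − 513 = -107.0000; the interval is -107.0000 ± 12.6457 = (-119.65, -94.35).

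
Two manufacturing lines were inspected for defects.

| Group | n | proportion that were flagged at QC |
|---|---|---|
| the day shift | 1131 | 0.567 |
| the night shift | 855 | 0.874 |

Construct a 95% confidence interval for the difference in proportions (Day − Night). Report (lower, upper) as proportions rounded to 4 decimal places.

SE₁ = √(p̂₁(1−p̂₁)/n₁) = √(0.5670·0.4330/1131) = 0.01473; SE₂ = √(0.8740·0.1260/855) = 0.01135.
Independent samples: SE of the difference = √(SE₁² + SE₂²) = √(0.0002169729 + 0.0001288225) = 0.01860.
z* for 95% confidence is 1.960, so the margin of error is 1.960 × 0.01860 = 0.03646.
Point estimate p̂₁ − p̂₂ = 0.5670 − 0.8740 = -0.3070.
-0.3070 ± 0.03646 → (-0.3435, -0.2705).

(-0.3435, -0.2705)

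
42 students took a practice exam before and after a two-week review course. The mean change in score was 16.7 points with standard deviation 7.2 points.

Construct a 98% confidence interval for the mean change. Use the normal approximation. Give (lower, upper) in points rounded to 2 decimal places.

Paired design: SE = s_d/√n = 7.2/√42 = 1.1110.
z* = 2.326; margin of error = 2.326 × 1.1110 = 2.5842.
16.7 ± 2.5842 → (14.12, 19.28).

(14.12, 19.28)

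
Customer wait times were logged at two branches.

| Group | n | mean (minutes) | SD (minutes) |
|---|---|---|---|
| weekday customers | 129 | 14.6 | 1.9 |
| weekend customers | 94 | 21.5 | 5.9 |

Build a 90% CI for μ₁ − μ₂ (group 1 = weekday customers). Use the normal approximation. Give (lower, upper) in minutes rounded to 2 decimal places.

SE₁ = s₁/√n₁ = 1.9/√129 = 0.1673; SE₂ = 5.9/√94 = 0.6085.
Independent samples, unequal variances: SE_diff = √(SE₁² + SE₂²) = √(0.02798929 + 0.37027225) = 0.6311.
z* = 1.645, so margin of error = 1.645 × 0.6311 = 1.0382.
Difference in means = 14.6 − 21.5 = -6.9000.
-6.9000 ± 1.0382 → (-7.94, -5.86).

(-7.94, -5.86)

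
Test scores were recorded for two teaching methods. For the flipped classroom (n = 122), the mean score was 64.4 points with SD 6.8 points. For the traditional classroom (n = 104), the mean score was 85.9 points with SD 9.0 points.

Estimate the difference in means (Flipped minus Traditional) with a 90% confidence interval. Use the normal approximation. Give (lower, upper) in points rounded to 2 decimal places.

Standard errors of each mean: 6.8/√122 = 0.6156 and 9.0/√104 = 0.8825.
SE(x̄₁ − x̄₂) = √(0.6156² + 0.8825²) = 1.0760 for independent samples with unequal variances.
With z* = 1.645, the margin is 1.645 × 1.0760 = 1.7700.
x̄₁ − x̄₂ = 64.4 − 85.9 = -21.5000; the interval is -21.5000 ± 1.7700 = (-23.27, -19.73).

(-23.27, -19.73)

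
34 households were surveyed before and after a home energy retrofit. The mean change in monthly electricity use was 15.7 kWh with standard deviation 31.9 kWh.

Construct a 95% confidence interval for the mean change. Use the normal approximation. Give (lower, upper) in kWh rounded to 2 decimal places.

(4.98, 26.42)

Paired design: SE = s_d/√n = 31.9/√34 = 5.4708.
z* = 1.960; margin of error = 1.960 × 5.4708 = 10.7228.
15.7 ± 10.7228 → (4.98, 26.42).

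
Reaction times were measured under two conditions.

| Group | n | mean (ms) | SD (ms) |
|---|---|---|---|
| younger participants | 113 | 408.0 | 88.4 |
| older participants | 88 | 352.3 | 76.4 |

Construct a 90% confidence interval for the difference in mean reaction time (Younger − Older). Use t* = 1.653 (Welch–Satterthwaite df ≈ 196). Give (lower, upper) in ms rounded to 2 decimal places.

(36.46, 74.94)

SE₁ = s₁/√n₁ = 88.4/√113 = 8.3160; SE₂ = 76.4/√88 = 8.1443.
Independent samples, unequal variances: SE_diff = √(SE₁² + SE₂²) = √(69.155856 + 66.32962249) = 11.6398.
t* = 1.653, so margin of error = 1.653 × 11.6398 = 19.2406.
Difference in means = 408.0 − 352.3 = 55.7000.
55.7000 ± 19.2406 → (36.46, 74.94).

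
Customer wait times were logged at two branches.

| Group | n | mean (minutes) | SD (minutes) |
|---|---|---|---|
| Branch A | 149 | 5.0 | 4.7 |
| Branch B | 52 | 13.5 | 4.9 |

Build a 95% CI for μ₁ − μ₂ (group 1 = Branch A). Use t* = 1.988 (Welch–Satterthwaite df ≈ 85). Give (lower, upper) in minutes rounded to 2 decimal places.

(-10.05, -6.95)

Per-group SEs: s₁/√n₁ = 4.7/√149 = 0.3850, s₂/√n₂ = 4.9/√52 = 0.6795.
Unpooled SE of the difference: √(0.148225 + 0.46172025) = 0.7810.
Margin of error = t* · SE = 1.988 × 0.7810 = 1.5526.
x̄₁ − x̄₂ = 5.0 − 13.5 = -8.5000.
CI: -8.5000 ± 1.5526 = (-10.05, -6.95).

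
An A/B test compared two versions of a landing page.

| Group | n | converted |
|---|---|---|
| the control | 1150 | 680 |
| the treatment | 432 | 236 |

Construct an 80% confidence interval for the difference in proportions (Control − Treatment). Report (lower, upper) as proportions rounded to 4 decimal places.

(0.0091, 0.0809)

p̂₁ = 680/1150 = 0.5913 and p̂₂ = 236/432 = 0.5463.
SE₁ = √(p̂₁(1−p̂₁)/n₁) = √(0.5913·0.4087/1150) = 0.01450; SE₂ = √(0.5463·0.4537/432) = 0.02395.
Independent samples: SE of the difference = √(SE₁² + SE₂²) = √(0.00021025 + 0.0005736025) = 0.02800.
z* for 80% confidence is 1.282, so the margin of error is 1.282 × 0.02800 = 0.03590.
Point estimate p̂₁ − p̂₂ = 0.5913 − 0.5463 = 0.0450.
0.0450 ± 0.03590 → (0.0091, 0.0809).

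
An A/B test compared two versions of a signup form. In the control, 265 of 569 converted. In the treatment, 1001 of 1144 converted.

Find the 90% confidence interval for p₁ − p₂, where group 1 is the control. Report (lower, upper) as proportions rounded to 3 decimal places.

p̂₁ = 265/569 = 0.4657 and p̂₂ = 1001/1144 = 0.8750.
SE₁ = √(p̂₁(1−p̂₁)/n₁) = √(0.4657·0.5343/569) = 0.02091; SE₂ = √(0.8750·0.1250/1144) = 0.00978.
Independent samples: SE of the difference = √(SE₁² + SE₂²) = √(0.0004372281 + 0.0000956484) = 0.02308.
z* for 90% confidence is 1.645, so the margin of error is 1.645 × 0.02308 = 0.03797.
Point estimate p̂₁ − p̂₂ = 0.4657 − 0.8750 = -0.4093.
-0.4093 ± 0.03797 → (-0.447, -0.371).

(-0.447, -0.371)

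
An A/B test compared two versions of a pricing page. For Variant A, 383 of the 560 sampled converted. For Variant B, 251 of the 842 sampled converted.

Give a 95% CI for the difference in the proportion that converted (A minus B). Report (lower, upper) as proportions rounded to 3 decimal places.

p̂₁ = 383/560 = 0.6839 and p̂₂ = 251/842 = 0.2981.
SE₁ = √(p̂₁(1−p̂₁)/n₁) = √(0.6839·0.3161/560) = 0.01965; SE₂ = √(0.2981·0.7019/842) = 0.01576.
Independent samples: SE of the difference = √(SE₁² + SE₂²) = √(0.0003861225 + 0.0002483776) = 0.02519.
z* for 95% confidence is 1.960, so the margin of error is 1.960 × 0.02519 = 0.04937.
Point estimate p̂₁ − p̂₂ = 0.6839 − 0.2981 = 0.3858.
0.3858 ± 0.04937 → (0.336, 0.435).

(0.336, 0.435)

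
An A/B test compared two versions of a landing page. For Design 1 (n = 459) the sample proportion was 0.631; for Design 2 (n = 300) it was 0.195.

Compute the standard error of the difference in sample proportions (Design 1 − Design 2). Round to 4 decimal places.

The two standard errors are √(0.6310×0.3690/459) = 0.02252 and √(0.1950×0.8050/300) = 0.02287.
Because the samples are independent, SE_diff = √(0.02252² + 0.02287²) = 0.03210.

0.0321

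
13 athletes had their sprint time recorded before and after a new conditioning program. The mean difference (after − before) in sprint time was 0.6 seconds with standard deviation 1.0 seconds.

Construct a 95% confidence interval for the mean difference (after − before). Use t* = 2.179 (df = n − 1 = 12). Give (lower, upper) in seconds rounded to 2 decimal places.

(0.00, 1.20)

This is a matched-pairs design, so SE = s_d/√n = 1.0/√13 = 0.2774.
Margin = 2.179 × 0.2774 = 0.6045; the interval is 0.6 ± 0.6045 = (0.00, 1.20).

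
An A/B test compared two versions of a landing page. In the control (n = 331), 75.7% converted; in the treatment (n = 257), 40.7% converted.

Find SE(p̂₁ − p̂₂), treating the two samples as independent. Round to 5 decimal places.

0.03866

Each SE is √(p̂(1−p̂)/n): √(0.7570·0.2430/331) = 0.02357 and √(0.4070·0.5930/257) = 0.03064.
SE(p̂₁ − p̂₂) = √(SE₁² + SE₂²) = √(0.0005555449 + 0.0009388096) = 0.03866, since the two samples are independent.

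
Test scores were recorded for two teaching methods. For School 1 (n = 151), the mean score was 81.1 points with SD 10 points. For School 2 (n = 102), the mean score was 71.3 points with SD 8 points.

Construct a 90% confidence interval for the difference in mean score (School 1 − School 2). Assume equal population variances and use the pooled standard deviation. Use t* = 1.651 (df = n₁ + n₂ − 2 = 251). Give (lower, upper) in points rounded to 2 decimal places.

(7.84, 11.76)

s_p = √[((n₁−1)s₁² + (n₂−1)s₂²)/(n₁+n₂−2)] = √[(150·10² + 101·8²)/251] = 9.2474.
SE = 9.2474·√(1/151 + 1/102) = 1.1852.
With t* = 1.651, margin = 1.651 × 1.1852 = 1.9568.
x̄₁ − x̄₂ = 81.1 − 71.3 = 9.8000; interval 9.8000 ± 1.9568 = (7.84, 11.76).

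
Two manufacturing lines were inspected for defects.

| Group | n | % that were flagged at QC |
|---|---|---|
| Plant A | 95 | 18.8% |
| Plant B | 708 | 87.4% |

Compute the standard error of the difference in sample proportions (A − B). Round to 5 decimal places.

0.04198

The two standard errors are √(0.1880×0.8120/95) = 0.04009 and √(0.8740×0.1260/708) = 0.01247.
Because the samples are independent, SE_diff = √(0.04009² + 0.01247²) = 0.04198.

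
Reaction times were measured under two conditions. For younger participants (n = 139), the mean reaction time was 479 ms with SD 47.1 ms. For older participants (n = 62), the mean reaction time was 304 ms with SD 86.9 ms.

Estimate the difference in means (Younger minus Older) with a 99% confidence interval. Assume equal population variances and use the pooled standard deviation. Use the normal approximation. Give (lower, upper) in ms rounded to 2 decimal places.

s_p = √[((n₁−1)s₁² + (n₂−1)s₂²)/(n₁+n₂−2)] = √[(138·47.1² + 61·86.9²)/199] = 62.0742.
SE = 62.0742·√(1/139 + 1/62) = 9.4799.
With z* = 2.576, margin = 2.576 × 9.4799 = 24.4202.
x̄₁ − x̄₂ = 479 − 304 = 175.0000; interval 175.0000 ± 24.4202 = (150.58, 199.42).

(150.58, 199.42)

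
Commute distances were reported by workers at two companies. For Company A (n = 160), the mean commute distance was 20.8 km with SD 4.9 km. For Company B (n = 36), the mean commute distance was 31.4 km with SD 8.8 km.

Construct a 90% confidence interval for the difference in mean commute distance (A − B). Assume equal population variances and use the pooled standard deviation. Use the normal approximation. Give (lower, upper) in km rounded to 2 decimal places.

(-12.36, -8.84)

Pooled variance s_p² = [159·4.9² + 35·8.8²] / (160+36−2) = 33.6494, so s_p = 5.8008.
SE_diff = s_p·√(1/n₁ + 1/n₂) = 5.8008·√(1/160 + 1/36) = 1.0701.
z* = 1.645; margin = 1.645 × 1.0701 = 1.7603.
Difference = 20.8 − 31.4 = -10.6000.
-10.6000 ± 1.7603 → (-12.36, -8.84).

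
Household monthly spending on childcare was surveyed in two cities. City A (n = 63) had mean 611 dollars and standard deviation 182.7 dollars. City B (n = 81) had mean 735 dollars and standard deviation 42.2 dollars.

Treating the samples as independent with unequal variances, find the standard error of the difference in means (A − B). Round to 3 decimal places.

23.491

SE₁ = s₁/√n₁ = 182.7/√63 = 23.0180; SE₂ = 42.2/√81 = 4.6889.
Independent samples, unequal variances: SE_diff = √(SE₁² + SE₂²) = √(529.828324 + 21.98578321) = 23.4907.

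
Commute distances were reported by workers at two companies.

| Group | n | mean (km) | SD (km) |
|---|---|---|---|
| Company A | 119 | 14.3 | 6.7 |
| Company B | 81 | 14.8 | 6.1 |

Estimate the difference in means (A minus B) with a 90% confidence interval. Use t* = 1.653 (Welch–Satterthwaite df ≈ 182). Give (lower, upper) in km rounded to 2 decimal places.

SE₁ = s₁/√n₁ = 6.7/√119 = 0.6142; SE₂ = 6.1/√81 = 0.6778.
Independent samples, unequal variances: SE_diff = √(SE₁² + SE₂²) = √(0.37724164 + 0.45941284) = 0.9147.
t* = 1.653, so margin of error = 1.653 × 0.9147 = 1.5120.
Difference in means = 14.3 − 14.8 = -0.5000.
-0.5000 ± 1.5120 → (-2.01, 1.01).

(-2.01, 1.01)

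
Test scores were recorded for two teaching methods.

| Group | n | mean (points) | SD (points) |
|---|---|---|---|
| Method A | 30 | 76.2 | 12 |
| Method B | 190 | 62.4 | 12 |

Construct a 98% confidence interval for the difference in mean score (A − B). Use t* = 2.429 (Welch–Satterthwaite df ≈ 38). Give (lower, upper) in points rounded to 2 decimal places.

SE₁ = s₁/√n₁ = 12/√30 = 2.1909; SE₂ = 12/√190 = 0.8706.
Independent samples, unequal variances: SE_diff = √(SE₁² + SE₂²) = √(4.80004281 + 0.75794436) = 2.3575.
t* = 2.429, so margin of error = 2.429 × 2.3575 = 5.7264.
Difference in means = 76.2 − 62.4 = 13.8000.
13.8000 ± 5.7264 → (8.07, 19.53).

(8.07, 19.53)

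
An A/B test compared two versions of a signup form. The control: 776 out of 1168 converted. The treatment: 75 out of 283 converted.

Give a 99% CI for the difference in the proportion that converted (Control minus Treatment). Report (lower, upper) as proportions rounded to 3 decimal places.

Sample proportions: 776/1168 = 0.6644, 75/283 = 0.2650.
Each SE is √(p̂(1−p̂)/n): √(0.6644·0.3356/1168) = 0.01382 and √(0.2650·0.7350/283) = 0.02623.
SE(p̂₁ − p̂₂) = √(SE₁² + SE₂²) = √(0.0001909924 + 0.0006880129) = 0.02965, since the two samples are independent.
At 99% confidence z* = 2.576; margin = 2.576 × 0.02965 = 0.07638.
The difference is 0.6644 − 0.2650 = 0.3994, so the interval is 0.3994 ± 0.07638 = (0.323, 0.476).

(0.323, 0.476)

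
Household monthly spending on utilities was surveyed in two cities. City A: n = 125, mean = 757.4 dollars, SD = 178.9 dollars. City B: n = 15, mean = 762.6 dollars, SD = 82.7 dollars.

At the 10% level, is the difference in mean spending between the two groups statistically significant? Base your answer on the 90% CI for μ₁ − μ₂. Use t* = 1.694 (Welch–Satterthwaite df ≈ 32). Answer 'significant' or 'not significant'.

SE₁ = s₁/√n₁ = 178.9/√125 = 16.0013; SE₂ = 82.7/√15 = 21.3530.
Independent samples, unequal variances: SE_diff = √(SE₁² + SE₂²) = √(256.04160169 + 455.950609) = 26.6832.
t* = 1.694, so margin of error = 1.694 × 26.6832 = 45.2013.
Difference in means = 757.4 − 762.6 = -5.2000.
-5.2000 ± 45.2013 → (-50.4013, 40.0013).
The interval (-50.4013, 40.0013) contains 0, so the difference is not significant.

not significant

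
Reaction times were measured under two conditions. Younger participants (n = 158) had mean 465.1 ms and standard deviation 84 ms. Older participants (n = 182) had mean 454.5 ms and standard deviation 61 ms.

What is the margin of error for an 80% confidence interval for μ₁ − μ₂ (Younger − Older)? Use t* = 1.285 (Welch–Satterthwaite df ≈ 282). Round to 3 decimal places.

Standard errors of each mean: 84/√158 = 6.6827 and 61/√182 = 4.5216.
SE(x̄₁ − x̄₂) = √(6.6827² + 4.5216²) = 8.0687 for independent samples with unequal variances.
With t* = 1.285, the margin is 1.285 × 8.0687 = 10.3683.

10.368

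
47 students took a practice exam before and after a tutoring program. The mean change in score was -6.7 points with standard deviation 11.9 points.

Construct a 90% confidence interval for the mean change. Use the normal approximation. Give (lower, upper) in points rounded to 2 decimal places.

(-9.56, -3.84)

This is a matched-pairs design, so SE = s_d/√n = 11.9/√47 = 1.7358.
Margin = 1.645 × 1.7358 = 2.8554; the interval is -6.7 ± 2.8554 = (-9.56, -3.84).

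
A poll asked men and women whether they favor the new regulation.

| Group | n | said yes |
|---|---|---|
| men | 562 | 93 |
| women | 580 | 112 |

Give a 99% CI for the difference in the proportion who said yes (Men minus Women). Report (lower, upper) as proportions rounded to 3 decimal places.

p̂₁ = 93/562 = 0.1655 and p̂₂ = 112/580 = 0.1931.
SE₁ = √(p̂₁(1−p̂₁)/n₁) = √(0.1655·0.8345/562) = 0.01568; SE₂ = √(0.1931·0.8069/580) = 0.01639.
Independent samples: SE of the difference = √(SE₁² + SE₂²) = √(0.0002458624 + 0.0002686321) = 0.02268.
z* for 99% confidence is 2.576, so the margin of error is 2.576 × 0.02268 = 0.05842.
Point estimate p̂₁ − p̂₂ = 0.1655 − 0.1931 = -0.0276.
-0.0276 ± 0.05842 → (-0.086, 0.031).

(-0.086, 0.031)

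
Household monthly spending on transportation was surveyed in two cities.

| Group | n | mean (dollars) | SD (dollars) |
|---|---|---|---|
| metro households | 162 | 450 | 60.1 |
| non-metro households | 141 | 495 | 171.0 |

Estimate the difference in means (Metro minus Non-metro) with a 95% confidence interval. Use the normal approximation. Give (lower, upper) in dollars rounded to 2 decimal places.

(-74.70, -15.30)

SE₁ = s₁/√n₁ = 60.1/√162 = 4.7219; SE₂ = 171.0/√141 = 14.4008.
Independent samples, unequal variances: SE_diff = √(SE₁² + SE₂²) = √(22.29633961 + 207.38304064) = 15.1552.
z* = 1.960, so margin of error = 1.960 × 15.1552 = 29.7042.
Difference in means = 450 − 495 = -45.0000.
-45.0000 ± 29.7042 → (-74.70, -15.30).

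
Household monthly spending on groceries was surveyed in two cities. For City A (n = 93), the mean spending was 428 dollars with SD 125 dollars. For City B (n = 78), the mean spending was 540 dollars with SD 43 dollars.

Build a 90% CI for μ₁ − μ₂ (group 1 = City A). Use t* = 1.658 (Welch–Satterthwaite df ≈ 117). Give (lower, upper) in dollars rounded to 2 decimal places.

SE₁ = s₁/√n₁ = 125/√93 = 12.9619; SE₂ = 43/√78 = 4.8688.
Independent samples, unequal variances: SE_diff = √(SE₁² + SE₂²) = √(168.01085161 + 23.70521344) = 13.8462.
t* = 1.658, so margin of error = 1.658 × 13.8462 = 22.9570.
Difference in means = 428 − 540 = -112.0000.
-112.0000 ± 22.9570 → (-134.96, -89.04).

(-134.96, -89.04)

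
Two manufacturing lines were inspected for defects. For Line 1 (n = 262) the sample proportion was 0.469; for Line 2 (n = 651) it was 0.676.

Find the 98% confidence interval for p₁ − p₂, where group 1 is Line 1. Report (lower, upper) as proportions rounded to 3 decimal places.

(-0.290, -0.124)

SE₁ = √(p̂₁(1−p̂₁)/n₁) = √(0.4690·0.5310/262) = 0.03083; SE₂ = √(0.6760·0.3240/651) = 0.01834.
Independent samples: SE of the difference = √(SE₁² + SE₂²) = √(0.0009504889 + 0.0003363556) = 0.03587.
z* for 98% confidence is 2.326, so the margin of error is 2.326 × 0.03587 = 0.08343.
Point estimate p̂₁ − p̂₂ = 0.4690 − 0.6760 = -0.2070.
-0.2070 ± 0.08343 → (-0.290, -0.124).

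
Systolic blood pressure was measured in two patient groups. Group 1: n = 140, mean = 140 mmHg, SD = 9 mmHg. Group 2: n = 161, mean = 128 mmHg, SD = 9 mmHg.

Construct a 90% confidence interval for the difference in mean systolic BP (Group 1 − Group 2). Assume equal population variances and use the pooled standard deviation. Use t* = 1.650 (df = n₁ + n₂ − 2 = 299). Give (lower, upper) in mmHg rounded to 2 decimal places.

Pooled variance s_p² = [139·9² + 160·9²] / (140+161−2) = 81.0000, so s_p = 9.0000.
SE_diff = s_p·√(1/n₁ + 1/n₂) = 9.0000·√(1/140 + 1/161) = 1.0400.
t* = 1.650; margin = 1.650 × 1.0400 = 1.7160.
Difference = 140 − 128 = 12.0000.
12.0000 ± 1.7160 → (10.28, 13.72).

(10.28, 13.72)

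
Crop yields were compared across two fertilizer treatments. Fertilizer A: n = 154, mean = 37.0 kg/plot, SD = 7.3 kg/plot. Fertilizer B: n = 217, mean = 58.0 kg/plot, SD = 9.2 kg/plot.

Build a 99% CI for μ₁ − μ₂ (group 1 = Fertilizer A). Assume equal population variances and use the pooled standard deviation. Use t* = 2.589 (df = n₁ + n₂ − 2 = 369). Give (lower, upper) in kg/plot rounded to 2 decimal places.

(-23.31, -18.69)

s_p = √[((n₁−1)s₁² + (n₂−1)s₂²)/(n₁+n₂−2)] = √[(153·7.3² + 216·9.2²)/369] = 8.4641.
SE = 8.4641·√(1/154 + 1/217) = 0.8918.
With t* = 2.589, margin = 2.589 × 0.8918 = 2.3089.
x̄₁ − x̄₂ = 37.0 − 58.0 = -21.0000; interval -21.0000 ± 2.3089 = (-23.31, -18.69).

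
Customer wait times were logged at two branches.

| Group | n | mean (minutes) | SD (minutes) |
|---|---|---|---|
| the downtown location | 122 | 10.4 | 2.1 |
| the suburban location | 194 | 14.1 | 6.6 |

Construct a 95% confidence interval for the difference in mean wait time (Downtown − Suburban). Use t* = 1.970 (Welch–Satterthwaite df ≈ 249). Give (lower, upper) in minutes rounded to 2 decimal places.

(-4.71, -2.69)

SE₁ = s₁/√n₁ = 2.1/√122 = 0.1901; SE₂ = 6.6/√194 = 0.4739.
Independent samples, unequal variances: SE_diff = √(SE₁² + SE₂²) = √(0.03613801 + 0.22458121) = 0.5106.
t* = 1.970, so margin of error = 1.970 × 0.5106 = 1.0059.
Difference in means = 10.4 − 14.1 = -3.7000.
-3.7000 ± 1.0059 → (-4.71, -2.69).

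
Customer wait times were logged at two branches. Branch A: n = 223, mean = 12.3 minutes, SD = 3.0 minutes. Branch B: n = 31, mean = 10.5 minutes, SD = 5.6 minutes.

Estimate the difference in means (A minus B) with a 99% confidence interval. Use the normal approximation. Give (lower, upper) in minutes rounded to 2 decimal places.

(-0.84, 4.44)

SE₁ = s₁/√n₁ = 3.0/√223 = 0.2009; SE₂ = 5.6/√31 = 1.0058.
Independent samples, unequal variances: SE_diff = √(SE₁² + SE₂²) = √(0.04036081 + 1.01163364) = 1.0257.
z* = 2.576, so margin of error = 2.576 × 1.0257 = 2.6422.
Difference in means = 12.3 − 10.5 = 1.8000.
1.8000 ± 2.6422 → (-0.84, 4.44).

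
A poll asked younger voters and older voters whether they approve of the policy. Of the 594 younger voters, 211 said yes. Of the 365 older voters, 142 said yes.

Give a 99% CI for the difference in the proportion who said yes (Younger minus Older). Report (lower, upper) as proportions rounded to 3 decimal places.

(-0.117, 0.049)

Sample proportions: 211/594 = 0.3552, 142/365 = 0.3890.
Each SE is √(p̂(1−p̂)/n): √(0.3552·0.6448/594) = 0.01964 and √(0.3890·0.6110/365) = 0.02552.
SE(p̂₁ − p̂₂) = √(SE₁² + SE₂²) = √(0.0003857296 + 0.0006512704) = 0.03220, since the two samples are independent.
At 99% confidence z* = 2.576; margin = 2.576 × 0.03220 = 0.08295.
The difference is 0.3552 − 0.3890 = -0.0338, so the interval is -0.0338 ± 0.08295 = (-0.117, 0.049).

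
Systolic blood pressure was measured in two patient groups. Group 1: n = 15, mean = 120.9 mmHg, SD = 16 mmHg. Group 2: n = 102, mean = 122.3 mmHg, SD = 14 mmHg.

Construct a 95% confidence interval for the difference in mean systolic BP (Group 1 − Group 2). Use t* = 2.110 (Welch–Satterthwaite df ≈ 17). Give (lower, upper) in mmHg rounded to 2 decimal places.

Per-group SEs: s₁/√n₁ = 16/√15 = 4.1312, s₂/√n₂ = 14/√102 = 1.3862.
Unpooled SE of the difference: √(17.06681344 + 1.92155044) = 4.3576.
Margin of error = t* · SE = 2.110 × 4.3576 = 9.1945.
x̄₁ − x̄₂ = 120.9 − 122.3 = -1.4000.
CI: -1.4000 ± 9.1945 = (-10.59, 7.79).

(-10.59, 7.79)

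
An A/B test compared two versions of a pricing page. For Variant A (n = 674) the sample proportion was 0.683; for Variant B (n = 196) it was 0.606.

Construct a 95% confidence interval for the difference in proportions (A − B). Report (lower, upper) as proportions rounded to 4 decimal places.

(0.0001, 0.1539)

Each SE is √(p̂(1−p̂)/n): √(0.6830·0.3170/674) = 0.01792 and √(0.6060·0.3940/196) = 0.03490.
SE(p̂₁ − p̂₂) = √(SE₁² + SE₂²) = √(0.0003211264 + 0.00121801) = 0.03923, since the two samples are independent.
At 95% confidence z* = 1.960; margin = 1.960 × 0.03923 = 0.07689.
The difference is 0.6830 − 0.6060 = 0.0770, so the interval is 0.0770 ± 0.07689 = (0.0001, 0.1539).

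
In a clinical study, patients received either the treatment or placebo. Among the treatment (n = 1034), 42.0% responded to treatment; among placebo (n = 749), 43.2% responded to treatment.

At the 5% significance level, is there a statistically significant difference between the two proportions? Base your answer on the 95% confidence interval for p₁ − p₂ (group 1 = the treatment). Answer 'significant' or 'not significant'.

not significant

Each SE is √(p̂(1−p̂)/n): √(0.4200·0.5800/1034) = 0.01535 and √(0.4320·0.5680/749) = 0.01810.
SE(p̂₁ − p̂₂) = √(SE₁² + SE₂²) = √(0.0002356225 + 0.00032761) = 0.02373, since the two samples are independent.
At 95% confidence z* = 1.960; margin = 1.960 × 0.02373 = 0.04651.
The difference is 0.4200 − 0.4320 = -0.0120, so the interval is -0.0120 ± 0.04651 = (-0.05851, 0.03451).
The interval (-0.05851, 0.03451) contains 0, so the difference is not significant.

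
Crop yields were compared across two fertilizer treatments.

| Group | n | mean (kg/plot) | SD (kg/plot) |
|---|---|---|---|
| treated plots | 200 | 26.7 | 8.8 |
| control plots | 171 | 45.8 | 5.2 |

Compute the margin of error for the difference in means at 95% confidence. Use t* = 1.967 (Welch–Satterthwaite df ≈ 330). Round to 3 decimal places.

1.453

SE₁ = s₁/√n₁ = 8.8/√200 = 0.6223; SE₂ = 5.2/√171 = 0.3977.
Independent samples, unequal variances: SE_diff = √(SE₁² + SE₂²) = √(0.38725729 + 0.15816529) = 0.7385.
t* = 1.967, so margin of error = 1.967 × 0.7385 = 1.4526.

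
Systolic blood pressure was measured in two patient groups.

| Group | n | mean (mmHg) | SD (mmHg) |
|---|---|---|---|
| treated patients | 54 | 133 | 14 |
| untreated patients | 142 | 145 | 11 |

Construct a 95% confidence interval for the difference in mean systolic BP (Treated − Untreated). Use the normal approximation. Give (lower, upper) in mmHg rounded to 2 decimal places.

Per-group SEs: s₁/√n₁ = 14/√54 = 1.9052, s₂/√n₂ = 11/√142 = 0.9231.
Unpooled SE of the difference: √(3.62978704 + 0.85211361) = 2.1170.
Margin of error = z* · SE = 1.960 × 2.1170 = 4.1493.
x̄₁ − x̄₂ = 133 − 145 = -12.0000.
CI: -12.0000 ± 4.1493 = (-16.15, -7.85).

(-16.15, -7.85)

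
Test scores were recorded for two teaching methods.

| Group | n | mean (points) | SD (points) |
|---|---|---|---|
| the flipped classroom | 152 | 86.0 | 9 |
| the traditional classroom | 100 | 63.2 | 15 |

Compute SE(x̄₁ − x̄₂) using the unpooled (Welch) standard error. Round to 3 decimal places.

SE₁ = s₁/√n₁ = 9/√152 = 0.7300; SE₂ = 15/√100 = 1.5000.
Independent samples, unequal variances: SE_diff = √(SE₁² + SE₂²) = √(0.5329 + 2.25) = 1.6682.

1.668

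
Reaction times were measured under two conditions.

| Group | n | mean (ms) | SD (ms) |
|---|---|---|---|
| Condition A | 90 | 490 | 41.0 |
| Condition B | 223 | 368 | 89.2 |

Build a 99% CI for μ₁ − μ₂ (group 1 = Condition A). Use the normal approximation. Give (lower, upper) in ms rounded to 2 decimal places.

(103.01, 140.99)

Per-group SEs: s₁/√n₁ = 41.0/√90 = 4.3218, s₂/√n₂ = 89.2/√223 = 5.9733.
Unpooled SE of the difference: √(18.67795524 + 35.68031289) = 7.3728.
Margin of error = z* · SE = 2.576 × 7.3728 = 18.9923.
x̄₁ − x̄₂ = 490 − 368 = 122.0000.
CI: 122.0000 ± 18.9923 = (103.01, 140.99).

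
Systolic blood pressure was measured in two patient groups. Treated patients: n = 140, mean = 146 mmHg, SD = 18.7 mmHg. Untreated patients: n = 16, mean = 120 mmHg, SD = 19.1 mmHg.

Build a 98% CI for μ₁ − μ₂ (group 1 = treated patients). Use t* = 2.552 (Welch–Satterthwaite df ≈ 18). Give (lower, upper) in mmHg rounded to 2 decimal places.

Per-group SEs: s₁/√n₁ = 18.7/√140 = 1.5804, s₂/√n₂ = 19.1/√16 = 4.7750.
Unpooled SE of the difference: √(2.49766416 + 22.800625) = 5.0297.
Margin of error = t* · SE = 2.552 × 5.0297 = 12.8358.
x̄₁ − x̄₂ = 146 − 120 = 26.0000.
CI: 26.0000 ± 12.8358 = (13.16, 38.84).

(13.16, 38.84)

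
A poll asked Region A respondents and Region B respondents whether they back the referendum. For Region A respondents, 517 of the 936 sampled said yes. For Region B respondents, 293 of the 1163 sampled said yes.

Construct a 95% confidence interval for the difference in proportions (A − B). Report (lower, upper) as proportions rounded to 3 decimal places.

(0.260, 0.341)

p̂₁ = 517/936 = 0.5524 and p̂₂ = 293/1163 = 0.2519.
SE₁ = √(p̂₁(1−p̂₁)/n₁) = √(0.5524·0.4476/936) = 0.01625; SE₂ = √(0.2519·0.7481/1163) = 0.01273.
Independent samples: SE of the difference = √(SE₁² + SE₂²) = √(0.0002640625 + 0.0001620529) = 0.02064.
z* for 95% confidence is 1.960, so the margin of error is 1.960 × 0.02064 = 0.04045.
Point estimate p̂₁ − p̂₂ = 0.5524 − 0.2519 = 0.3005.
0.3005 ± 0.04045 → (0.260, 0.341).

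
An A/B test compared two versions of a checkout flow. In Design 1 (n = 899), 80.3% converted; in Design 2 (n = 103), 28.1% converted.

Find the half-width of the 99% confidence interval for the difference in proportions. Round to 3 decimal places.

0.119

The two standard errors are √(0.8030×0.1970/899) = 0.01327 and √(0.2810×0.7190/103) = 0.04429.
Because the samples are independent, SE_diff = √(0.01327² + 0.04429²) = 0.04624.
Using z* = 2.576 for 99%, ME = 2.576 × 0.04624 = 0.11911.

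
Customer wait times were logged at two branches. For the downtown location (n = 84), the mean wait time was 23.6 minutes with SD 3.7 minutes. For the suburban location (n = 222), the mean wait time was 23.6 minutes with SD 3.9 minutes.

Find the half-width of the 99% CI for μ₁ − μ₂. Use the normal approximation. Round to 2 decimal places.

1.24

Per-group SEs: s₁/√n₁ = 3.7/√84 = 0.4037, s₂/√n₂ = 3.9/√222 = 0.2618.
Unpooled SE of the difference: √(0.16297369 + 0.06853924) = 0.4812.
Margin of error = z* · SE = 2.576 × 0.4812 = 1.2396.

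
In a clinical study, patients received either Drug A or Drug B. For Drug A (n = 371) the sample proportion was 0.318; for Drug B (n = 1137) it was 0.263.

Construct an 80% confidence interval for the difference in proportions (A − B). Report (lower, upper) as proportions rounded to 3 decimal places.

(0.020, 0.090)

SE₁ = √(p̂₁(1−p̂₁)/n₁) = √(0.3180·0.6820/371) = 0.02418; SE₂ = √(0.2630·0.7370/1137) = 0.01306.
Independent samples: SE of the difference = √(SE₁² + SE₂²) = √(0.0005846724 + 0.0001705636) = 0.02748.
z* for 80% confidence is 1.282, so the margin of error is 1.282 × 0.02748 = 0.03523.
Point estimate p̂₁ − p̂₂ = 0.3180 − 0.2630 = 0.0550.
0.0550 ± 0.03523 → (0.020, 0.090).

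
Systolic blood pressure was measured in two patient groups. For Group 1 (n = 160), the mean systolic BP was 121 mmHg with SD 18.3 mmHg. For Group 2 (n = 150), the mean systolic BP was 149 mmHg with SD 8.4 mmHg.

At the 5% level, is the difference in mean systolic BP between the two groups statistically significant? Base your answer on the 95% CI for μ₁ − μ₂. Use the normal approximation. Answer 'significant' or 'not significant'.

significant

SE₁ = s₁/√n₁ = 18.3/√160 = 1.4467; SE₂ = 8.4/√150 = 0.6859.
Independent samples, unequal variances: SE_diff = √(SE₁² + SE₂²) = √(2.09294089 + 0.47045881) = 1.6011.
z* = 1.960, so margin of error = 1.960 × 1.6011 = 3.1382.
Difference in means = 121 − 149 = -28.0000.
-28.0000 ± 3.1382 → (-31.1382, -24.8618).
The interval (-31.1382, -24.8618) does not contain 0, so the difference is significant.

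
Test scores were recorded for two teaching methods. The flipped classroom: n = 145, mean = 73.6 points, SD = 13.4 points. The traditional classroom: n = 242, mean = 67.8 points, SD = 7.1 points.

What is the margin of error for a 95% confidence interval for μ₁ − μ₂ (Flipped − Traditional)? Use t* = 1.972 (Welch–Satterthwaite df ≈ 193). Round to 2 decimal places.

Per-group SEs: s₁/√n₁ = 13.4/√145 = 1.1128, s₂/√n₂ = 7.1/√242 = 0.4564.
Unpooled SE of the difference: √(1.23832384 + 0.20830096) = 1.2028.
Margin of error = t* · SE = 1.972 × 1.2028 = 2.3719.

2.37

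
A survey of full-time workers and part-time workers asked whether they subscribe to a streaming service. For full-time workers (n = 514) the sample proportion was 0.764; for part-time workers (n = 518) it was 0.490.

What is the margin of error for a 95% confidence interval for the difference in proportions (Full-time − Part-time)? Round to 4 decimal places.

0.0566

SE₁ = √(p̂₁(1−p̂₁)/n₁) = √(0.7640·0.2360/514) = 0.01873; SE₂ = √(0.4900·0.5100/518) = 0.02196.
Independent samples: SE of the difference = √(SE₁² + SE₂²) = √(0.0003508129 + 0.0004822416) = 0.02886.
z* for 95% confidence is 1.960, so the margin of error is 1.960 × 0.02886 = 0.05657.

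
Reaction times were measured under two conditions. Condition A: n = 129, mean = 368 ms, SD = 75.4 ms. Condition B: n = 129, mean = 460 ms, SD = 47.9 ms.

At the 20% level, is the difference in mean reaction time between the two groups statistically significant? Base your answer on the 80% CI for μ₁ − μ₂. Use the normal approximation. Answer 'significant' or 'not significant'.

Per-group SEs: s₁/√n₁ = 75.4/√129 = 6.6386, s₂/√n₂ = 47.9/√129 = 4.2174.
Unpooled SE of the difference: √(44.07100996 + 17.78646276) = 7.8650.
Margin of error = z* · SE = 1.282 × 7.8650 = 10.0829.
x̄₁ − x̄₂ = 368 − 460 = -92.0000.
CI: -92.0000 ± 10.0829 = (-102.0829, -81.9171).
The interval (-102.0829, -81.9171) does not contain 0, so the difference is significant.

significant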